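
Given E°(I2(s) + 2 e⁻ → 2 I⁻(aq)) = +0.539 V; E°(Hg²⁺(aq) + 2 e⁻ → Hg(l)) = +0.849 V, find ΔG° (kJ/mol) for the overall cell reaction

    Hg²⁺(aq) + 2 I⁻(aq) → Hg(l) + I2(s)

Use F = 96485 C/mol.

−59.8 kJ/mol

In the reaction as written Hg²⁺(aq) is reduced, so the Hg²⁺/Hg couple is the cathode and I₂/I⁻ is the anode.
E°cell = +0.849 − (+0.539) = +0.310 V; balancing electrons gives n = 2.
ΔG° = −nFE°cell = −(2)(96485)(+0.310) J/mol = −59.8 kJ/mol.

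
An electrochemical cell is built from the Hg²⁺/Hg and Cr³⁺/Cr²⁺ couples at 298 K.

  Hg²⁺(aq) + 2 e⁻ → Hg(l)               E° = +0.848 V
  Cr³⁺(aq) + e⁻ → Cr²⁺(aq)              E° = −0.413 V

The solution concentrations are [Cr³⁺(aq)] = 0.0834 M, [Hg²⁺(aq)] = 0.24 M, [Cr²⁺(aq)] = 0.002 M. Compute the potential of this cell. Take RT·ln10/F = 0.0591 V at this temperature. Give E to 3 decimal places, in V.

+1.147 V

The Hg²⁺/Hg couple has the more positive E°, so it is the cathode; Cr³⁺/Cr²⁺ is the anode.
E°cell = E°cat − E°an = +0.848 − (−0.413) = +1.261 V; n = 2.
The balanced reaction is Hg²⁺(aq) + 2 Cr²⁺(aq) → Hg(l) + 2 Cr³⁺(aq), so Q = [Cr³⁺(aq)]^2 / ([Hg²⁺(aq)]·[Cr²⁺(aq)]^2) = 7.25×10^3 and log Q = 3.860.
Applying E = E° − (RT ln10/nF)·log Q gives +1.261 − (0.0591/2)(3.860) = +1.147 V.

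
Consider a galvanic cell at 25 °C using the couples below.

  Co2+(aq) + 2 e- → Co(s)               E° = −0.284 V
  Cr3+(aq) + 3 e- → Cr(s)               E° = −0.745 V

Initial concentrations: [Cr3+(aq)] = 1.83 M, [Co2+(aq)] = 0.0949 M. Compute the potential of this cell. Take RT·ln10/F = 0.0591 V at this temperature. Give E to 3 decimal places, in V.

+0.426 V

Co²⁺/Co is reduced (cathode, E° = −0.284 V) and Cr³⁺/Cr is oxidized (anode).
E°cell = −0.284 − (−0.745) = +0.461 V, with n = 6 electrons transferred.
For the overall reaction 3 Co2+(aq) + 2 Cr(s) → 3 Co(s) + 2 Cr3+(aq), Q = [Cr3+(aq)]^2 / [Co2+(aq)]^3 = 3.92×10^3, giving log Q = 3.593.
Applying E = E° − (RT ln10/nF)·log Q gives +0.461 − (0.0591/6)(3.593) = +0.426 V.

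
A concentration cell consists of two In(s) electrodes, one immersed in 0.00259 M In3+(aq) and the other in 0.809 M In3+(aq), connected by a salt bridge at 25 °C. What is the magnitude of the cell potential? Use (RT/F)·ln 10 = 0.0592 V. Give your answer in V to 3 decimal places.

For a concentration cell E°cell = 0, since both electrodes use the same couple.
The compartment with the higher In3+(aq) concentration (0.809 M) acts as the cathode; ions are reduced there and produced at the dilute (0.00259 M) anode.
With n = 3, Ecell = −(0.0592/3)·log([dilute]/[conc]) = −(0.0592/3)·log(0.00259/0.809) = +0.049 V.

0.049 V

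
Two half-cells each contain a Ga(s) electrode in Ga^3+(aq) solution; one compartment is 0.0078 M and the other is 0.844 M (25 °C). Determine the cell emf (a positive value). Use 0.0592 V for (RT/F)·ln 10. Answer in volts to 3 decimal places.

For a concentration cell E°cell = 0, since both electrodes use the same couple.
The compartment with the higher Ga^3+(aq) concentration (0.844 M) acts as the cathode; ions are reduced there and produced at the dilute (0.0078 M) anode.
With n = 3, Ecell = −(0.0592/3)·log([dilute]/[conc]) = −(0.0592/3)·log(0.0078/0.844) = +0.040 V.

0.040 V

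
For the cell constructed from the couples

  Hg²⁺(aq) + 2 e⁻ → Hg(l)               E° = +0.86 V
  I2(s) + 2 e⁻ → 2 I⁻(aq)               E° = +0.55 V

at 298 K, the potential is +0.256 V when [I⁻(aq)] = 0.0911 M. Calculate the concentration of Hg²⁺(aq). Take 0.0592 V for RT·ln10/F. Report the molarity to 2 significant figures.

With Hg²⁺/Hg at the cathode and I₂/I⁻ at the anode, E°cell = +0.86 − (+0.55) = +0.31 V (n = 2).
Since E = E° − (0.0592/n)·log Q, log Q = n(E° − E)/0.0592 = 1.824.
Balancing electrons gives Hg²⁺(aq) + 2 I⁻(aq) → Hg(l) + I2(s); thus Q = 1 / ([Hg²⁺(aq)]·[I⁻(aq)]^2).
Solving for the unknown gives log [Hg²⁺(aq)] = 0.257, so [Hg²⁺(aq)] ≈ 1.8 M.

1.8 M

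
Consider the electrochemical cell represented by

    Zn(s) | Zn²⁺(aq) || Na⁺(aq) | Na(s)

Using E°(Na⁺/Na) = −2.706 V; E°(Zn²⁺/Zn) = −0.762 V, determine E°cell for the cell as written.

By convention the left-hand electrode in cell notation is the anode (oxidation) and the right-hand electrode is the cathode (reduction).
E°cell = E°(right) − E°(left) = −2.706 − (−0.762) = −1.944 V.
The negative sign shows that, as written, the cell would require an external voltage to drive the reaction.

−1.944 V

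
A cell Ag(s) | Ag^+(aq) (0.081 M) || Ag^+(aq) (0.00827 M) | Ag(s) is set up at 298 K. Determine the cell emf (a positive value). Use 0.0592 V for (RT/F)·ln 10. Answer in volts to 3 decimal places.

For a concentration cell E°cell = 0, since both electrodes use the same couple.
The compartment with the higher Ag^+(aq) concentration (0.081 M) acts as the cathode; ions are reduced there and produced at the dilute (0.00827 M) anode.
With n = 1, Ecell = −(0.0592/1)·log([dilute]/[conc]) = −(0.0592/1)·log(0.00827/0.081) = +0.059 V.

0.059 V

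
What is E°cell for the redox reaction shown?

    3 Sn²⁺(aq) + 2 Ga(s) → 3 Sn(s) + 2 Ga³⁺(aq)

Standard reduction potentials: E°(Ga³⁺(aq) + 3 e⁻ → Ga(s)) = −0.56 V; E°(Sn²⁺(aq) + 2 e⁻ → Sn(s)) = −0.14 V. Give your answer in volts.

Sn²⁺(aq) gains electrons, so the Sn²⁺/Sn couple is the cathode; the Ga³⁺/Ga couple is the anode.
E°cell = E°(cathode) − E°(anode) = −0.14 − (−0.56) = +0.42 V.

+0.42 V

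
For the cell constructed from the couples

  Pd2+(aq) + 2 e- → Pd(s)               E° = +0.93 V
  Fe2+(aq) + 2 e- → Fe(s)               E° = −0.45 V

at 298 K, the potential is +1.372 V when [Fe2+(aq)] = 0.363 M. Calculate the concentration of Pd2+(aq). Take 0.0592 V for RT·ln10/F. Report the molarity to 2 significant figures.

0.19 M

With Pd²⁺/Pd at the cathode and Fe²⁺/Fe at the anode, E°cell = +0.93 − (−0.45) = +1.38 V (n = 2).
Since E = E° − (0.0592/n)·log Q, log Q = n(E° − E)/0.0592 = 0.270.
For Pd2+(aq) + Fe(s) → Pd(s) + Fe2+(aq), the reaction quotient is Q = [Fe2+(aq)] / [Pd2+(aq)].
Isolating [Pd2+(aq)] in Q = 10^{0.270} yields log [Pd2+(aq)] = −0.710, i.e. 0.19 M.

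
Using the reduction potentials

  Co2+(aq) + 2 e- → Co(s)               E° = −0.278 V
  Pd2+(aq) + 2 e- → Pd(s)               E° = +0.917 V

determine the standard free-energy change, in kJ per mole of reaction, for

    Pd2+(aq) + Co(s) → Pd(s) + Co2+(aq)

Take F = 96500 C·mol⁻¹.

In the reaction as written Pd2+(aq) is reduced, so the Pd²⁺/Pd couple is the cathode and Co²⁺/Co is the anode.
E°cell = +0.917 − (−0.278) = +1.195 V; balancing electrons gives n = 2.
ΔG° = −nFE°cell = −(2)(96500)(+1.195) J/mol = −231 kJ/mol.

−231 kJ/mol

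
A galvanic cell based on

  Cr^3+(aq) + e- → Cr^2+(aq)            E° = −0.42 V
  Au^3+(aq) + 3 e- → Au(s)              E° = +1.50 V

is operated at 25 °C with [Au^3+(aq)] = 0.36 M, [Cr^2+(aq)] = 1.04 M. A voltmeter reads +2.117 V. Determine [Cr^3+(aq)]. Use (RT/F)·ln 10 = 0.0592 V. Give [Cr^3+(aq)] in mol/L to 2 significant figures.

With Au³⁺/Au at the cathode and Cr³⁺/Cr²⁺ at the anode, E°cell = +1.50 − (−0.42) = +1.92 V (n = 3).
From the Nernst equation, log Q = n(E° − E)/0.0592 = 3·(+1.92 − (+2.117))/0.0592 = −9.983.
For Au^3+(aq) + 3 Cr^2+(aq) → Au(s) + 3 Cr^3+(aq), the reaction quotient is Q = [Cr^3+(aq)]^3 / ([Au^3+(aq)]·[Cr^2+(aq)]^3).
Solving for the unknown gives log [Cr^3+(aq)] = −3.459, so [Cr^3+(aq)] ≈ 0.00035 M.

0.00035 M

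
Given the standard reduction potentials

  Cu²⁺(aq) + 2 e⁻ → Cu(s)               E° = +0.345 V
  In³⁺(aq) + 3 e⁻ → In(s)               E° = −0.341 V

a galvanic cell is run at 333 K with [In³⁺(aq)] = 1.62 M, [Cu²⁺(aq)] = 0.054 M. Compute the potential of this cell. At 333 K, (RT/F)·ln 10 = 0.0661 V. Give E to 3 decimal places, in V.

+0.639 V

Since E°(Cu²⁺/Cu) > E°(In³⁺/In), Cu²⁺/Cu serves as the cathode.
E°cell = +0.345 − (−0.341) = +0.686 V, with n = 6 electrons transferred.
Balancing gives 3 Cu²⁺(aq) + 2 In(s) → 3 Cu(s) + 2 In³⁺(aq); hence Q = [In³⁺(aq)]^2 / [Cu²⁺(aq)]^3 = 1.67×10^4 (log Q = 4.222).
E = E° − (0.0661/n)·log Q = +0.686 − (0.0661/6)(4.222) = +0.639 V.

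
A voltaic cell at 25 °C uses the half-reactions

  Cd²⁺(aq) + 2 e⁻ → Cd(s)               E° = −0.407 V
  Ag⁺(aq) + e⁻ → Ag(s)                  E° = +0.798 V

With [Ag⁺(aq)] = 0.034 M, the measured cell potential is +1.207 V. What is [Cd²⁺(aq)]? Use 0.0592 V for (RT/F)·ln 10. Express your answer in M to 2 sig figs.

0.00099 M

With Ag⁺/Ag at the cathode and Cd²⁺/Cd at the anode, E°cell = +0.798 − (−0.407) = +1.205 V (n = 2).
Rearranging E = E° − (0.0592/n)·log Q gives log Q = 2(+1.205 − (+1.207))/0.0592 = −0.068.
The balanced reaction is 2 Ag⁺(aq) + Cd(s) → 2 Ag(s) + Cd²⁺(aq), so Q = [Cd²⁺(aq)] / [Ag⁺(aq)]^2.
Isolating [Cd²⁺(aq)] in Q = 10^{−0.068} yields log [Cd²⁺(aq)] = −3.005, i.e. 0.00099 M.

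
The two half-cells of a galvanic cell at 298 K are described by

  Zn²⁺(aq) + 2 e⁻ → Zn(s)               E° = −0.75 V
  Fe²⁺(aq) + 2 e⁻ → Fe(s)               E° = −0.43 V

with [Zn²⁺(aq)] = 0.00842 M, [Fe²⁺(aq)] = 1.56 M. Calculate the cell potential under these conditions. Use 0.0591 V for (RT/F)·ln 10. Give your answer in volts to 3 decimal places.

+0.387 V

The Fe²⁺/Fe couple has the more positive E°, so it is the cathode; Zn²⁺/Zn is the anode.
E°cell = E°cat − E°an = −0.43 − (−0.75) = +0.32 V; n = 2.
The balanced reaction is Fe²⁺(aq) + Zn(s) → Fe(s) + Zn²⁺(aq), so Q = [Zn²⁺(aq)] / [Fe²⁺(aq)] = 0.0054 and log Q = −2.268.
E = E° − (0.0591/n)·log Q = +0.32 − (0.0591/2)(−2.268) = +0.387 V.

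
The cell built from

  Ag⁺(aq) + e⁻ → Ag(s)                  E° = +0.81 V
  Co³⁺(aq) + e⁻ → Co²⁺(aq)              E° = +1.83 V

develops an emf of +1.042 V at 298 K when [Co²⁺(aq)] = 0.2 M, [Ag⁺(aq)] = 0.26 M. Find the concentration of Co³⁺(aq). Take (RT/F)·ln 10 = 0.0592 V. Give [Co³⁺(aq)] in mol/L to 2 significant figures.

With Co³⁺/Co²⁺ at the cathode and Ag⁺/Ag at the anode, E°cell = +1.83 − (+0.81) = +1.02 V (n = 1).
From the Nernst equation, log Q = n(E° − E)/0.0592 = 1·(+1.02 − (+1.042))/0.0592 = −0.372.
The balanced reaction is Co³⁺(aq) + Ag(s) → Co²⁺(aq) + Ag⁺(aq), so Q = ([Co²⁺(aq)]·[Ag⁺(aq)]) / [Co³⁺(aq)].
Substituting the known concentrations and solving, log [Co³⁺(aq)] = −0.912 and [Co³⁺(aq)] = 0.12 M.

0.12 M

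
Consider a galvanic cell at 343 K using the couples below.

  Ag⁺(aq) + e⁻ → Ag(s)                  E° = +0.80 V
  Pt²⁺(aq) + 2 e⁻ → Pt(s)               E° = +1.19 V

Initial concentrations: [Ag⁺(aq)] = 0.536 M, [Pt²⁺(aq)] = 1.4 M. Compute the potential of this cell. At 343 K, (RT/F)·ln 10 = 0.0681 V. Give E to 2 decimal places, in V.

The Pt²⁺/Pt couple has the more positive E°, so it is the cathode; Ag⁺/Ag is the anode.
E°cell = E°cat − E°an = +1.19 − (+0.80) = +0.39 V; n = 2.
The balanced reaction is Pt²⁺(aq) + 2 Ag(s) → Pt(s) + 2 Ag⁺(aq), so Q = [Ag⁺(aq)]^2 / [Pt²⁺(aq)] = 0.205 and log Q = −0.688.
Applying E = E° − (RT ln10/nF)·log Q gives +0.39 − (0.0681/2)(−0.688) = +0.41 V.

+0.41 V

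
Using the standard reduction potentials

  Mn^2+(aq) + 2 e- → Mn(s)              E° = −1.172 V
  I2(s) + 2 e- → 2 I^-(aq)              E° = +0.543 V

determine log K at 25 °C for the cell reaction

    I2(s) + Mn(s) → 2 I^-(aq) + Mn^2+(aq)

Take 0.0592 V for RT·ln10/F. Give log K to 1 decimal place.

log K = 57.9

The I₂/I⁻ couple is reduced (cathode); E°cell = +0.543 − (−1.172) = +1.715 V with n = 2.
At equilibrium E = 0, so log K = nE°cell / 0.0592 = (2)(+1.715) / 0.0592 = 57.9.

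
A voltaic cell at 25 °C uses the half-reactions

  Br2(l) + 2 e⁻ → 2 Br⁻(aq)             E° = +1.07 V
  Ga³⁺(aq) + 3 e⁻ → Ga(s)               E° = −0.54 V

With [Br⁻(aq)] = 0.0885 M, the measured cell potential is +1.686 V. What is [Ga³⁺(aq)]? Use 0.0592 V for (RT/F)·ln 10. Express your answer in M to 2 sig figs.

0.20 M

The Br₂/Br⁻ couple has the larger reduction potential, so it is the cathode: E°cell = +1.07 − (−0.54) = +1.61 V and n = 6.
Since E = E° − (0.0592/n)·log Q, log Q = n(E° − E)/0.0592 = −7.703.
Balancing electrons gives 3 Br2(l) + 2 Ga(s) → 6 Br⁻(aq) + 2 Ga³⁺(aq); thus Q = [Br⁻(aq)]^6·[Ga³⁺(aq)]^2.
Isolating [Ga³⁺(aq)] in Q = 10^{−7.703} yields log [Ga³⁺(aq)] = −0.692, i.e. 0.20 M.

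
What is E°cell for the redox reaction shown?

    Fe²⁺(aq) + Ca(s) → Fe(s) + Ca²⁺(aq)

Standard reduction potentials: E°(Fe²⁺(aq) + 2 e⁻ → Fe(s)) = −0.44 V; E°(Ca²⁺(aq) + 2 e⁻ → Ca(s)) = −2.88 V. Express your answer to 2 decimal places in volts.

In the reaction as written, Fe²⁺(aq) is reduced (cathode) and Ca²⁺(aq) is produced by oxidation at the anode.
E°cell = E°(cathode) − E°(anode) = −0.44 − (−2.88) = +2.44 V.
The positive value indicates the reaction is spontaneous as written.

+2.44 V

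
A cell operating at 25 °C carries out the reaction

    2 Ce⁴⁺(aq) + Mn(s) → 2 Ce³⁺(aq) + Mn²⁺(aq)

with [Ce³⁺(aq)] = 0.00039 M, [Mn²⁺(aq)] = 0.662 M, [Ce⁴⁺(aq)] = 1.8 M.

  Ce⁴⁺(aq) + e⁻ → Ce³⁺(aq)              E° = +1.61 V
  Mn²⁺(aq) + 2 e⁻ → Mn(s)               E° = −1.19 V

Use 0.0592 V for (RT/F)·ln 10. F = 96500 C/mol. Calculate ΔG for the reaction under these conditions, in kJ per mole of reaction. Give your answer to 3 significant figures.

−583 kJ/mol

E°cell = +1.61 − (−1.19) = +2.80 V; the balanced reaction transfers n = 2 electrons.
The reaction quotient is ([Ce³⁺(aq)]^2·[Mn²⁺(aq)]) / [Ce⁴⁺(aq)]^2 = 3.11×10^−8; by Nernst, E = +2.80 − (0.0592/2)(−7.508) = +3.0222 V.
ΔG = −nFE = −(2)(96500)(+3.0222) J/mol = −583 kJ/mol.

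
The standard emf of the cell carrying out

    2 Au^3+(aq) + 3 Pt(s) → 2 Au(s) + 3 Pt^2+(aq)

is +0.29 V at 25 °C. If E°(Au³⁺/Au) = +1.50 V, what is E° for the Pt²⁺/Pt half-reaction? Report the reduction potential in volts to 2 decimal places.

+1.21 V

In the reaction as written the Au³⁺/Au couple is reduced (cathode) and Pt²⁺/Pt is oxidized (anode), so E°cell = E°(Au³⁺/Au) − E°(Pt²⁺/Pt).
E°(Pt²⁺/Pt) = E°(cathode) − E°cell = +1.50 − (+0.29) = +1.21 V.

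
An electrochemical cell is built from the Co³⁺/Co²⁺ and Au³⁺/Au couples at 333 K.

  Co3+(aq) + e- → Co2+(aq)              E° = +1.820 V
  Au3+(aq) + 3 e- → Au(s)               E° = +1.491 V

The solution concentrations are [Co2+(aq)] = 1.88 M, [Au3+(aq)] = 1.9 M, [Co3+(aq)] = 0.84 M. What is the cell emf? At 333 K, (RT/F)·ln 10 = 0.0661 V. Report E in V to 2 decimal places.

+0.30 V

The Co³⁺/Co²⁺ couple has the more positive E°, so it is the cathode; Au³⁺/Au is the anode.
E°cell = E°cat − E°an = +1.820 − (+1.491) = +0.329 V; n = 3.
For the overall reaction 3 Co3+(aq) + Au(s) → 3 Co2+(aq) + Au3+(aq), Q = ([Co2+(aq)]^3·[Au3+(aq)]) / [Co3+(aq)]^3 = 21.3, giving log Q = 1.328.
By the Nernst equation, E = +0.329 − (0.0661/3)·(1.328) = +0.30 V.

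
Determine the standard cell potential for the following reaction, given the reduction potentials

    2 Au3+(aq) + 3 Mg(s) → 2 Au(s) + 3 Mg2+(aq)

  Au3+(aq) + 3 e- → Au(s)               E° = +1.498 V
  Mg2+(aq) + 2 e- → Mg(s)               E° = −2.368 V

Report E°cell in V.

+3.866 V

Au3+(aq) gains electrons, so the Au³⁺/Au couple is the cathode; the Mg²⁺/Mg couple is the anode.
E°cell = E°(cathode) − E°(anode) = +1.498 − (−2.368) = +3.866 V.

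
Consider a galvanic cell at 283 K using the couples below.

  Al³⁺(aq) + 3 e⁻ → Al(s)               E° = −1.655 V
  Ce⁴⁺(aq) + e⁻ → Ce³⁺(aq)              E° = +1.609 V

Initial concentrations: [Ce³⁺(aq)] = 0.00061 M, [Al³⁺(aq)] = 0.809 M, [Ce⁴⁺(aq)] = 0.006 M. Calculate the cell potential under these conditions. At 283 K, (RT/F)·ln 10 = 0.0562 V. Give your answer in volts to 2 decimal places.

+3.32 V

Since E°(Ce⁴⁺/Ce³⁺) > E°(Al³⁺/Al), Ce⁴⁺/Ce³⁺ serves as the cathode.
E°cell = +1.609 − (−1.655) = +3.264 V, with n = 3 electrons transferred.
For the overall reaction 3 Ce⁴⁺(aq) + Al(s) → 3 Ce³⁺(aq) + Al³⁺(aq), Q = ([Ce³⁺(aq)]^3·[Al³⁺(aq)]) / [Ce⁴⁺(aq)]^3 = 0.00085, giving log Q = −3.071.
By the Nernst equation, E = +3.264 − (0.0562/3)·(−3.071) = +3.32 V.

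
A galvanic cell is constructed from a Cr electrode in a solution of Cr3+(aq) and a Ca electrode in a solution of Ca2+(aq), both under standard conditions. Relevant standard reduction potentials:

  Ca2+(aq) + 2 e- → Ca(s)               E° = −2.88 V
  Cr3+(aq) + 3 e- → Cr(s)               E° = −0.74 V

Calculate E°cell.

The Cr³⁺/Cr couple has the higher E°, so Cr ion is reduced (cathode) and Ca is oxidized (anode).
E°cell = E°(cathode) − E°(anode) = −0.74 − (−2.88) = +2.14 V.

+2.14 V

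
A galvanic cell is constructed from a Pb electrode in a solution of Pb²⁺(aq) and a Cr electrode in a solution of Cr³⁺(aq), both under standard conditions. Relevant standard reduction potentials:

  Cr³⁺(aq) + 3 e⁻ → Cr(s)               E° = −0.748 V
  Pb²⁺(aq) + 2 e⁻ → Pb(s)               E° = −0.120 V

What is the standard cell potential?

+0.628 V

The Pb²⁺/Pb couple has the higher E°, so Pb ion is reduced (cathode) and Cr is oxidized (anode).
E°cell = E°(cathode) − E°(anode) = −0.120 − (−0.748) = +0.628 V.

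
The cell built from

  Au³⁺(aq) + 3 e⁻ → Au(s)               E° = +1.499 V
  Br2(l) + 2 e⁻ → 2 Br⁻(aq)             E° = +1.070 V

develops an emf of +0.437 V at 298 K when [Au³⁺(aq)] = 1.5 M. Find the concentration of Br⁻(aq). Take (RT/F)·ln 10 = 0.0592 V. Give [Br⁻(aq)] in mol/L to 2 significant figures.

1.2 M

Au³⁺/Au is the cathode (higher E°); E°cell = +1.499 − (+1.070) = +0.429 V with n = 6.
Since E = E° − (0.0592/n)·log Q, log Q = n(E° − E)/0.0592 = −0.811.
The balanced reaction is 2 Au³⁺(aq) + 6 Br⁻(aq) → 2 Au(s) + 3 Br2(l), so Q = 1 / ([Au³⁺(aq)]^2·[Br⁻(aq)]^6).
Isolating [Br⁻(aq)] in Q = 10^{−0.811} yields log [Br⁻(aq)] = 0.076, i.e. 1.2 M.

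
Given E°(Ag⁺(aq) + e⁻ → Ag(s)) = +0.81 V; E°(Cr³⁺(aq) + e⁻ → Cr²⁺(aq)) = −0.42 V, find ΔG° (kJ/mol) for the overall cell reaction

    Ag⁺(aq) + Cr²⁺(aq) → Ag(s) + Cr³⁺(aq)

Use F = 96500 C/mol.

In the reaction as written Ag⁺(aq) is reduced, so the Ag⁺/Ag couple is the cathode and Cr³⁺/Cr²⁺ is the anode.
E°cell = +0.81 − (−0.42) = +1.23 V; balancing electrons gives n = 1.
ΔG° = −nFE°cell = −(1)(96500)(+1.23) J/mol = −119 kJ/mol.

−119 kJ/mol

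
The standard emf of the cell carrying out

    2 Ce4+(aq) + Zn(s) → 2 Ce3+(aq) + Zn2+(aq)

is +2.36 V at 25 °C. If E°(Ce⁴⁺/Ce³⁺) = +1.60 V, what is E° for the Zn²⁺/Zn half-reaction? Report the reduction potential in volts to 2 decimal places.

−0.76 V

In the reaction as written the Ce⁴⁺/Ce³⁺ couple is reduced (cathode) and Zn²⁺/Zn is oxidized (anode), so E°cell = E°(Ce⁴⁺/Ce³⁺) − E°(Zn²⁺/Zn).
E°(Zn²⁺/Zn) = E°(cathode) − E°cell = +1.60 − (+2.36) = −0.76 V.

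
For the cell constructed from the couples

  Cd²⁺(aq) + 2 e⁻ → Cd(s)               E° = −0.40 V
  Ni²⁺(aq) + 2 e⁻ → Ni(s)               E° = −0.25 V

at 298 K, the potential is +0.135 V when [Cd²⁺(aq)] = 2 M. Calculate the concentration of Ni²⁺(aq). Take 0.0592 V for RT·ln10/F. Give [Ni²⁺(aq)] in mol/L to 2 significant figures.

Ni²⁺/Ni is the cathode (higher E°); E°cell = −0.25 − (−0.40) = +0.15 V with n = 2.
From the Nernst equation, log Q = n(E° − E)/0.0592 = 2·(+0.15 − (+0.135))/0.0592 = 0.507.
The balanced reaction is Ni²⁺(aq) + Cd(s) → Ni(s) + Cd²⁺(aq), so Q = [Cd²⁺(aq)] / [Ni²⁺(aq)].
Substituting the known concentrations and solving, log [Ni²⁺(aq)] = −0.206 and [Ni²⁺(aq)] = 0.62 M.

0.62 M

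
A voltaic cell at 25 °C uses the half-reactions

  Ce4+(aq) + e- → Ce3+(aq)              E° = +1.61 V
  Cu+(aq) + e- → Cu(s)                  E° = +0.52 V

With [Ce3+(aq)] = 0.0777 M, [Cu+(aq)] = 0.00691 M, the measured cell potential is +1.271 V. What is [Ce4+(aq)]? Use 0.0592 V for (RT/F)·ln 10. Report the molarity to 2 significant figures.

0.61 M

Ce⁴⁺/Ce³⁺ is the cathode (higher E°); E°cell = +1.61 − (+0.52) = +1.09 V with n = 1.
Since E = E° − (0.0592/n)·log Q, log Q = n(E° − E)/0.0592 = −3.057.
Balancing electrons gives Ce4+(aq) + Cu(s) → Ce3+(aq) + Cu+(aq); thus Q = ([Ce3+(aq)]·[Cu+(aq)]) / [Ce4+(aq)].
Substituting the known concentrations and solving, log [Ce4+(aq)] = −0.213 and [Ce4+(aq)] = 0.61 M.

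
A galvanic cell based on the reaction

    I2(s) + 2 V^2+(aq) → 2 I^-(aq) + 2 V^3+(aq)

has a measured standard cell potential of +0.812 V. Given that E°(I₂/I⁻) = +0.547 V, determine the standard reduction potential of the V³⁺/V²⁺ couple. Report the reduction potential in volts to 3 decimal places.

In the reaction as written the I₂/I⁻ couple is reduced (cathode) and V³⁺/V²⁺ is oxidized (anode), so E°cell = E°(I₂/I⁻) − E°(V³⁺/V²⁺).
E°(V³⁺/V²⁺) = E°(cathode) − E°cell = +0.547 − (+0.812) = −0.265 V.

−0.265 V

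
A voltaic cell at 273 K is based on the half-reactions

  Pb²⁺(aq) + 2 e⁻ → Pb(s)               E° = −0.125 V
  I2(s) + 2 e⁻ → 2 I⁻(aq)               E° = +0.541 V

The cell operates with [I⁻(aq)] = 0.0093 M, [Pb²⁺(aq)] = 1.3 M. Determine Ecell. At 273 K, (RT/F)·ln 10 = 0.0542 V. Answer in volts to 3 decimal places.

+0.773 V

I₂/I⁻ is reduced (cathode, E° = +0.541 V) and Pb²⁺/Pb is oxidized (anode).
The standard potential is +0.541 − (−0.125) = +0.666 V and the balanced reaction transfers n = 2 electrons.
For the overall reaction I2(s) + Pb(s) → 2 I⁻(aq) + Pb²⁺(aq), Q = [I⁻(aq)]^2·[Pb²⁺(aq)] = 0.000112, giving log Q = −3.949.
By the Nernst equation, E = +0.666 − (0.0542/2)·(−3.949) = +0.773 V.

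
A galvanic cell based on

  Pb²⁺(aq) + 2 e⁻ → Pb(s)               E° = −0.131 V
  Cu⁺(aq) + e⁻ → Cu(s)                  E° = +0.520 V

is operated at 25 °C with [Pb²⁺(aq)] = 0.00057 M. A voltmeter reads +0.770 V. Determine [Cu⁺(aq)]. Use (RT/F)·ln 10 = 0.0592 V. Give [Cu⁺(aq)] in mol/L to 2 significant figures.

With Cu⁺/Cu at the cathode and Pb²⁺/Pb at the anode, E°cell = +0.520 − (−0.131) = +0.651 V (n = 2).
Since E = E° − (0.0592/n)·log Q, log Q = n(E° − E)/0.0592 = −4.020.
For 2 Cu⁺(aq) + Pb(s) → 2 Cu(s) + Pb²⁺(aq), the reaction quotient is Q = [Pb²⁺(aq)] / [Cu⁺(aq)]^2.
Substituting the known concentrations and solving, log [Cu⁺(aq)] = 0.388 and [Cu⁺(aq)] = 2.4 M.

2.4 M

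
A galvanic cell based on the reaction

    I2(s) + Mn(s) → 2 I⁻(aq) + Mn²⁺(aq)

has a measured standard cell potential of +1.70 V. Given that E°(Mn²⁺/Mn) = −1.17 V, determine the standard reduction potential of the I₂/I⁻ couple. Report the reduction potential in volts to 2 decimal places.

+0.53 V

In the reaction as written the I₂/I⁻ couple is reduced (cathode) and Mn²⁺/Mn is oxidized (anode), so E°cell = E°(I₂/I⁻) − E°(Mn²⁺/Mn).
E°(I₂/I⁻) = E°cell + E°(anode) = +1.70 + (−1.17) = +0.53 V.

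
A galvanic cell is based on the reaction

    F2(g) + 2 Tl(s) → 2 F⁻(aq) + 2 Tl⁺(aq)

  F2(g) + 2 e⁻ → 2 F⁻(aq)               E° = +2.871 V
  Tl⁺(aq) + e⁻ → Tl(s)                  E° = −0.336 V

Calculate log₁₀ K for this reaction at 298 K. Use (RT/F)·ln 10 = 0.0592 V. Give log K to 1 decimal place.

log K = 108.3

The F₂/F⁻ couple is reduced (cathode); E°cell = +2.871 − (−0.336) = +3.207 V with n = 2.
At equilibrium E = 0, so log K = nE°cell / 0.0592 = (2)(+3.207) / 0.0592 = 108.3.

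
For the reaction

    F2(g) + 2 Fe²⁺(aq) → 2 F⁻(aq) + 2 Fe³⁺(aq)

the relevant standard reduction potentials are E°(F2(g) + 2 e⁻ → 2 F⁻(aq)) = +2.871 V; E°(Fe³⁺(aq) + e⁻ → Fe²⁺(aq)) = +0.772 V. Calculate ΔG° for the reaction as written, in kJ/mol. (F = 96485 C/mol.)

In the reaction as written F2(g) is reduced, so the F₂/F⁻ couple is the cathode and Fe³⁺/Fe²⁺ is the anode.
E°cell = +2.871 − (+0.772) = +2.099 V; balancing electrons gives n = 2.
ΔG° = −nFE°cell = −(2)(96485)(+2.099) J/mol = −405 kJ/mol.

−405 kJ/mol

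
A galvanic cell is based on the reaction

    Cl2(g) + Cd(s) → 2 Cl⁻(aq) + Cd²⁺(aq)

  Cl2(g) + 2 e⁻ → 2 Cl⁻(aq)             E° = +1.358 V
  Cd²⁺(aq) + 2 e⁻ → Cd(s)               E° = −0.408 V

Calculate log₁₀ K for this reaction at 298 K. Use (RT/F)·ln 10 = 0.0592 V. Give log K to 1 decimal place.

The Cl₂/Cl⁻ couple is reduced (cathode); E°cell = +1.358 − (−0.408) = +1.766 V with n = 2.
At equilibrium E = 0, so log K = nE°cell / 0.0592 = (2)(+1.766) / 0.0592 = 59.7.

log K = 59.7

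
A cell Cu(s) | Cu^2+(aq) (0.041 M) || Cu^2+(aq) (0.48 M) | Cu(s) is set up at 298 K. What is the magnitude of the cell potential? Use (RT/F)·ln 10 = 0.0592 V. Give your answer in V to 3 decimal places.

For a concentration cell E°cell = 0, since both electrodes use the same couple.
The compartment with the higher Cu^2+(aq) concentration (0.48 M) acts as the cathode; ions are reduced there and produced at the dilute (0.041 M) anode.
With n = 2, Ecell = −(0.0592/2)·log([dilute]/[conc]) = −(0.0592/2)·log(0.041/0.48) = +0.032 V.

0.032 V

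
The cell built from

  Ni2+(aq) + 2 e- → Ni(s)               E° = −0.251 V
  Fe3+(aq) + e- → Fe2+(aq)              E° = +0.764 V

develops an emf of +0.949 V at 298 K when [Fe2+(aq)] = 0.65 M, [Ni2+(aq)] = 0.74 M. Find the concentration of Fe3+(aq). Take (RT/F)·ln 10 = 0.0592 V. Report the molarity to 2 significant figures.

With Fe³⁺/Fe²⁺ at the cathode and Ni²⁺/Ni at the anode, E°cell = +0.764 − (−0.251) = +1.015 V (n = 2).
From the Nernst equation, log Q = n(E° − E)/0.0592 = 2·(+1.015 − (+0.949))/0.0592 = 2.230.
The balanced reaction is 2 Fe3+(aq) + Ni(s) → 2 Fe2+(aq) + Ni2+(aq), so Q = ([Fe2+(aq)]^2·[Ni2+(aq)]) / [Fe3+(aq)]^2.
Substituting the known concentrations and solving, log [Fe3+(aq)] = −1.367 and [Fe3+(aq)] = 0.043 M.

0.043 M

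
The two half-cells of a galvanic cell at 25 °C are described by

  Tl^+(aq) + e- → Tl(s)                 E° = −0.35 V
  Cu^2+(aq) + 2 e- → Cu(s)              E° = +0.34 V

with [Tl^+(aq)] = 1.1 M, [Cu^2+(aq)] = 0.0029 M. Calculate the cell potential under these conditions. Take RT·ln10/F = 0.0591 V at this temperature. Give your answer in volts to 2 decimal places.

+0.61 V

Since E°(Cu²⁺/Cu) > E°(Tl⁺/Tl), Cu²⁺/Cu serves as the cathode.
The standard potential is +0.34 − (−0.35) = +0.69 V and the balanced reaction transfers n = 2 electrons.
Balancing gives Cu^2+(aq) + 2 Tl(s) → Cu(s) + 2 Tl^+(aq); hence Q = [Tl^+(aq)]^2 / [Cu^2+(aq)] = 417 (log Q = 2.620).
By the Nernst equation, E = +0.69 − (0.0591/2)·(2.620) = +0.61 V.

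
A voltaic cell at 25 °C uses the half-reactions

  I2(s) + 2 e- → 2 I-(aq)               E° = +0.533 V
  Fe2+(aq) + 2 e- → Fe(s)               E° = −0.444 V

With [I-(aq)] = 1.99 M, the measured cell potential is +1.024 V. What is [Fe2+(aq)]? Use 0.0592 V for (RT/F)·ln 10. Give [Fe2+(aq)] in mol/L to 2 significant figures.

0.0065 M

I₂/I⁻ is the cathode (higher E°); E°cell = +0.533 − (−0.444) = +0.977 V with n = 2.
Rearranging E = E° − (0.0592/n)·log Q gives log Q = 2(+0.977 − (+1.024))/0.0592 = −1.588.
The balanced reaction is I2(s) + Fe(s) → 2 I-(aq) + Fe2+(aq), so Q = [I-(aq)]^2·[Fe2+(aq)].
Solving for the unknown gives log [Fe2+(aq)] = −2.186, so [Fe2+(aq)] ≈ 0.0065 M.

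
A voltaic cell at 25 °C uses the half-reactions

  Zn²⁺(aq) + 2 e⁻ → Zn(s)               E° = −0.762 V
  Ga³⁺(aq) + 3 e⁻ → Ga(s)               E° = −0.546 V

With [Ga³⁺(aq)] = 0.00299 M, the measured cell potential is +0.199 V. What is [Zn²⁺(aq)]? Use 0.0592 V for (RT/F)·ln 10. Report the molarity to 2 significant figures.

With Ga³⁺/Ga at the cathode and Zn²⁺/Zn at the anode, E°cell = −0.546 − (−0.762) = +0.216 V (n = 6).
Rearranging E = E° − (0.0592/n)·log Q gives log Q = 6(+0.216 − (+0.199))/0.0592 = 1.723.
For 2 Ga³⁺(aq) + 3 Zn(s) → 2 Ga(s) + 3 Zn²⁺(aq), the reaction quotient is Q = [Zn²⁺(aq)]^3 / [Ga³⁺(aq)]^2.
Isolating [Zn²⁺(aq)] in Q = 10^{1.723} yields log [Zn²⁺(aq)] = −1.109, i.e. 0.078 M.

0.078 M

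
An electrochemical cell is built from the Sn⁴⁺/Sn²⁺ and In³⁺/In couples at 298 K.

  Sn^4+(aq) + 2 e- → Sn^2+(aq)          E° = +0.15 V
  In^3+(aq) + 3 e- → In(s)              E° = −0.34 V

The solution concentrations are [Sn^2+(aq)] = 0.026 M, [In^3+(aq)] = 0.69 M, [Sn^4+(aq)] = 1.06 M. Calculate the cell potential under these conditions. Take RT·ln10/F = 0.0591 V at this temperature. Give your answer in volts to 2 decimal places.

+0.54 V

Sn⁴⁺/Sn²⁺ is reduced (cathode, E° = +0.15 V) and In³⁺/In is oxidized (anode).
The standard potential is +0.15 − (−0.34) = +0.49 V and the balanced reaction transfers n = 6 electrons.
For the overall reaction 3 Sn^4+(aq) + 2 In(s) → 3 Sn^2+(aq) + 2 In^3+(aq), Q = ([Sn^2+(aq)]^3·[In^3+(aq)]^2) / [Sn^4+(aq)]^3 = 7.03×10^−6, giving log Q = −5.153.
Applying E = E° − (RT ln10/nF)·log Q gives +0.49 − (0.0591/6)(−5.153) = +0.54 V.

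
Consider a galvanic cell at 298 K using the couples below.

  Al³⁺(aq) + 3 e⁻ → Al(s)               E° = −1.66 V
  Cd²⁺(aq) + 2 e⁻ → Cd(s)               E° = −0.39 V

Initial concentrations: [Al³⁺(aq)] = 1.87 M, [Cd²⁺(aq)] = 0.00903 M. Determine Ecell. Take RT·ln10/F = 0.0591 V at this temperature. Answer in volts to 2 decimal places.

Cd²⁺/Cd is reduced (cathode, E° = −0.39 V) and Al³⁺/Al is oxidized (anode).
E°cell = −0.39 − (−1.66) = +1.27 V, with n = 6 electrons transferred.
Balancing gives 3 Cd²⁺(aq) + 2 Al(s) → 3 Cd(s) + 2 Al³⁺(aq); hence Q = [Al³⁺(aq)]^2 / [Cd²⁺(aq)]^3 = 4.75×10^6 (log Q = 6.677).
E = E° − (0.0591/n)·log Q = +1.27 − (0.0591/6)(6.677) = +1.20 V.

+1.20 V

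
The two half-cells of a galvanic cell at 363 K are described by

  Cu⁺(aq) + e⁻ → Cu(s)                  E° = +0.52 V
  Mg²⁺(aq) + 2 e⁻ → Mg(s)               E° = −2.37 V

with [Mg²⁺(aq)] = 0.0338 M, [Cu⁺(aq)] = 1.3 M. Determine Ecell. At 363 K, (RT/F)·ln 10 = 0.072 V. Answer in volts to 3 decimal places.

+2.951 V

Since E°(Cu⁺/Cu) > E°(Mg²⁺/Mg), Cu⁺/Cu serves as the cathode.
The standard potential is +0.52 − (−2.37) = +2.89 V and the balanced reaction transfers n = 2 electrons.
For the overall reaction 2 Cu⁺(aq) + Mg(s) → 2 Cu(s) + Mg²⁺(aq), Q = [Mg²⁺(aq)] / [Cu⁺(aq)]^2 = 0.02, giving log Q = −1.699.
E = E° − (0.072/n)·log Q = +2.89 − (0.072/2)(−1.699) = +2.951 V.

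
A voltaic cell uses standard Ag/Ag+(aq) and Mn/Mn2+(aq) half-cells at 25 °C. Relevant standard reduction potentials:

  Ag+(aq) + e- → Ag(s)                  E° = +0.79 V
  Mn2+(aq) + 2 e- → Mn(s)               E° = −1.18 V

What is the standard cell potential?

Of the two couples in this cell, the one with the more positive reduction potential is reduced at the cathode: here that is Ag⁺/Ag (+0.79 V); Mn²⁺/Mn (−1.18 V) is the anode.
E°cell = E°(cathode) − E°(anode) = +0.79 − (−1.18) = +1.97 V.

+1.97 V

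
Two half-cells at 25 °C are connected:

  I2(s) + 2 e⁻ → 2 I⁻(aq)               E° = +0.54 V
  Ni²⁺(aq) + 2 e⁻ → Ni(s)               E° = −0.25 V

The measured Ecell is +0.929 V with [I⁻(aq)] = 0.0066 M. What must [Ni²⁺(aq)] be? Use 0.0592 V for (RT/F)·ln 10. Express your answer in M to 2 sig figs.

With I₂/I⁻ at the cathode and Ni²⁺/Ni at the anode, E°cell = +0.54 − (−0.25) = +0.79 V (n = 2).
Rearranging E = E° − (0.0592/n)·log Q gives log Q = 2(+0.79 − (+0.929))/0.0592 = −4.696.
The balanced reaction is I2(s) + Ni(s) → 2 I⁻(aq) + Ni²⁺(aq), so Q = [I⁻(aq)]^2·[Ni²⁺(aq)].
Isolating [Ni²⁺(aq)] in Q = 10^{−4.696} yields log [Ni²⁺(aq)] = −0.335, i.e. 0.46 M.

0.46 M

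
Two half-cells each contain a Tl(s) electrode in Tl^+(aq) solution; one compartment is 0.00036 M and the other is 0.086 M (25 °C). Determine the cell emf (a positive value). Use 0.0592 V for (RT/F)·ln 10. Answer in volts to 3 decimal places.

For a concentration cell E°cell = 0, since both electrodes use the same couple.
The compartment with the higher Tl^+(aq) concentration (0.086 M) acts as the cathode; ions are reduced there and produced at the dilute (0.00036 M) anode.
With n = 1, Ecell = −(0.0592/1)·log([dilute]/[conc]) = −(0.0592/1)·log(0.00036/0.086) = +0.141 V.

0.141 V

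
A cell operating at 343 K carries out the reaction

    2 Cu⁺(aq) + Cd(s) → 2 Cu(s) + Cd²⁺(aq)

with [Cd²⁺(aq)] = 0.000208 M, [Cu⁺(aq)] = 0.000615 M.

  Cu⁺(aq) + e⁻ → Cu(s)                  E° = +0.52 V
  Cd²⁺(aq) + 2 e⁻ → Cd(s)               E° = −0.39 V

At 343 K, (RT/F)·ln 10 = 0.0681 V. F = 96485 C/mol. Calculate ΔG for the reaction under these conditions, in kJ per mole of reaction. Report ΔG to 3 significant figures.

With Cu⁺/Cu reduced at the cathode, E°cell = +0.52 − (−0.39) = +0.91 V and n = 2.
The reaction quotient is [Cd²⁺(aq)] / [Cu⁺(aq)]^2 = 550; by Nernst, E = +0.91 − (0.0681/2)(2.740) = +0.8167 V.
Finally ΔG = −nFE = −(2)(96485 C/mol)(+0.8167 V) = −158 kJ/mol.

−158 kJ/mol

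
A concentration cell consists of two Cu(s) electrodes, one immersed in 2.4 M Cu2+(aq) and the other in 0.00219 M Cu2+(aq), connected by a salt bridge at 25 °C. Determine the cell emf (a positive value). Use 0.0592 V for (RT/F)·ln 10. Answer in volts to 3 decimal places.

For a concentration cell E°cell = 0, since both electrodes use the same couple.
The compartment with the higher Cu2+(aq) concentration (2.4 M) acts as the cathode; ions are reduced there and produced at the dilute (0.00219 M) anode.
With n = 2, Ecell = −(0.0592/2)·log([dilute]/[conc]) = −(0.0592/2)·log(0.00219/2.4) = +0.090 V.

0.090 V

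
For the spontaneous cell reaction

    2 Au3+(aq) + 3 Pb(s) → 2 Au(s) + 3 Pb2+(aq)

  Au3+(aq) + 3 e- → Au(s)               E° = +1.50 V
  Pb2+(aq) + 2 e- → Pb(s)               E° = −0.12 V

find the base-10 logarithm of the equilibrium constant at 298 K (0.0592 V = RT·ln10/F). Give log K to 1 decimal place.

log K = 164.2

The Au³⁺/Au couple is reduced (cathode); E°cell = +1.50 − (−0.12) = +1.62 V with n = 6.
At equilibrium E = 0, so log K = nE°cell / 0.0592 = (6)(+1.62) / 0.0592 = 164.2.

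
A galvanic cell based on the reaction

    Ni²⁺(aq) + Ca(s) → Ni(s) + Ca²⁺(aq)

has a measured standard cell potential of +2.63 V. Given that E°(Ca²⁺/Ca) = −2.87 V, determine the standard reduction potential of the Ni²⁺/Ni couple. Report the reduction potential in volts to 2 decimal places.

−0.24 V

In the reaction as written the Ni²⁺/Ni couple is reduced (cathode) and Ca²⁺/Ca is oxidized (anode), so E°cell = E°(Ni²⁺/Ni) − E°(Ca²⁺/Ca).
E°(Ni²⁺/Ni) = E°cell + E°(anode) = +2.63 + (−2.87) = −0.24 V.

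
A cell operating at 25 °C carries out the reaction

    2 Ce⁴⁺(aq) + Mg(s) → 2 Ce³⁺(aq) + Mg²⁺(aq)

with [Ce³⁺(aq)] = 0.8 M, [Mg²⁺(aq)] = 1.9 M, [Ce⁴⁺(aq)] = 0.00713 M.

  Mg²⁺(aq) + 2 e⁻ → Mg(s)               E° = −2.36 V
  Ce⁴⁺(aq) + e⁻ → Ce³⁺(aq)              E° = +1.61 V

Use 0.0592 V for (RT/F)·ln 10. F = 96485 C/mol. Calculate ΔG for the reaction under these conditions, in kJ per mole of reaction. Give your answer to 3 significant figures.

−741 kJ/mol

The standard cell potential is +1.61 − (−2.36) = +3.97 V, with n = 2 electrons in the balanced equation.
The reaction quotient is ([Ce³⁺(aq)]^2·[Mg²⁺(aq)]) / [Ce⁴⁺(aq)]^2 = 2.39×10^4; by Nernst, E = +3.97 − (0.0592/2)(4.379) = +3.8404 V.
ΔG = −nFE = −(2)(96485)(+3.8404) J/mol = −741 kJ/mol.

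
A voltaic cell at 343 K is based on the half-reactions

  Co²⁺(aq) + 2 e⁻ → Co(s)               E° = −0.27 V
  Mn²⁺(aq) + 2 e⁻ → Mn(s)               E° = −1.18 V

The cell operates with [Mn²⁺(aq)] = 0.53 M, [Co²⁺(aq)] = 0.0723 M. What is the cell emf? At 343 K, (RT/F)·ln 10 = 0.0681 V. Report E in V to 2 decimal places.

The Co²⁺/Co couple has the more positive E°, so it is the cathode; Mn²⁺/Mn is the anode.
The standard potential is −0.27 − (−1.18) = +0.91 V and the balanced reaction transfers n = 2 electrons.
The balanced reaction is Co²⁺(aq) + Mn(s) → Co(s) + Mn²⁺(aq), so Q = [Mn²⁺(aq)] / [Co²⁺(aq)] = 7.33 and log Q = 0.865.
Applying E = E° − (RT ln10/nF)·log Q gives +0.91 − (0.0681/2)(0.865) = +0.88 V.

+0.88 V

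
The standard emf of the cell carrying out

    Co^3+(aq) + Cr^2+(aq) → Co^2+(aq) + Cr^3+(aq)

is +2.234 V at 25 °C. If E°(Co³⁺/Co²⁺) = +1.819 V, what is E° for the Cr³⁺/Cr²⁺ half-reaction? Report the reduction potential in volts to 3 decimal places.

In the reaction as written the Co³⁺/Co²⁺ couple is reduced (cathode) and Cr³⁺/Cr²⁺ is oxidized (anode), so E°cell = E°(Co³⁺/Co²⁺) − E°(Cr³⁺/Cr²⁺).
E°(Cr³⁺/Cr²⁺) = E°(cathode) − E°cell = +1.819 − (+2.234) = −0.415 V.

−0.415 V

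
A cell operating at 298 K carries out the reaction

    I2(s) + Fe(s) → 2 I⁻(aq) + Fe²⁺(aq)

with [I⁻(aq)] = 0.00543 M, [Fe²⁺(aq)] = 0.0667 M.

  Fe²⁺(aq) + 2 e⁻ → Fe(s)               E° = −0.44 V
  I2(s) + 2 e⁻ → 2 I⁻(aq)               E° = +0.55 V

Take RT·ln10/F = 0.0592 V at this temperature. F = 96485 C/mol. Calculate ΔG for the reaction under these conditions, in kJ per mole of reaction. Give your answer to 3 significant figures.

With I₂/I⁻ reduced at the cathode, E°cell = +0.55 − (−0.44) = +0.99 V and n = 2.
Here Q = [I⁻(aq)]^2·[Fe²⁺(aq)] = 1.97×10^−6 (log Q = −5.706), giving E = +0.99 − (0.0592/2)·(−5.706) = +1.1589 V.
Finally ΔG = −nFE = −(2)(96485 C/mol)(+1.1589 V) = −224 kJ/mol.

−224 kJ/mol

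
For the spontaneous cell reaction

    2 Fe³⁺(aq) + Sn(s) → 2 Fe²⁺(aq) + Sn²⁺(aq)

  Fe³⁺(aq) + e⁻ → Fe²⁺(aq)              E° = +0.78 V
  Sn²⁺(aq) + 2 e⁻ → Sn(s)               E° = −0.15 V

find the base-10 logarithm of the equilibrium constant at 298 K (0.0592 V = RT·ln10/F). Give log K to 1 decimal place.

The Fe³⁺/Fe²⁺ couple is reduced (cathode); E°cell = +0.78 − (−0.15) = +0.93 V with n = 2.
At equilibrium E = 0, so log K = nE°cell / 0.0592 = (2)(+0.93) / 0.0592 = 31.4.

log K = 31.4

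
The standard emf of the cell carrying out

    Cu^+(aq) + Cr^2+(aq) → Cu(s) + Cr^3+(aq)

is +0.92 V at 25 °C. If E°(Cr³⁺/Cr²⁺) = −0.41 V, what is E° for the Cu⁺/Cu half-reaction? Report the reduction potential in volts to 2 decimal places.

+0.51 V

In the reaction as written the Cu⁺/Cu couple is reduced (cathode) and Cr³⁺/Cr²⁺ is oxidized (anode), so E°cell = E°(Cu⁺/Cu) − E°(Cr³⁺/Cr²⁺).
E°(Cu⁺/Cu) = E°cell + E°(anode) = +0.92 + (−0.41) = +0.51 V.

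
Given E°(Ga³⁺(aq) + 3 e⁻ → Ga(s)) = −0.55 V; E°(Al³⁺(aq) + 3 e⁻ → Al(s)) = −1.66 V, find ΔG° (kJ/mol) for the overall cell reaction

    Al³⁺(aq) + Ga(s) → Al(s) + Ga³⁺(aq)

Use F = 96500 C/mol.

In the reaction as written Al³⁺(aq) is reduced, so the Al³⁺/Al couple is the cathode and Ga³⁺/Ga is the anode.
E°cell = −1.66 − (−0.55) = −1.11 V; balancing electrons gives n = 3.
ΔG° = −nFE°cell = −(3)(96500)(−1.11) J/mol = +321 kJ/mol.

+321 kJ/mol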